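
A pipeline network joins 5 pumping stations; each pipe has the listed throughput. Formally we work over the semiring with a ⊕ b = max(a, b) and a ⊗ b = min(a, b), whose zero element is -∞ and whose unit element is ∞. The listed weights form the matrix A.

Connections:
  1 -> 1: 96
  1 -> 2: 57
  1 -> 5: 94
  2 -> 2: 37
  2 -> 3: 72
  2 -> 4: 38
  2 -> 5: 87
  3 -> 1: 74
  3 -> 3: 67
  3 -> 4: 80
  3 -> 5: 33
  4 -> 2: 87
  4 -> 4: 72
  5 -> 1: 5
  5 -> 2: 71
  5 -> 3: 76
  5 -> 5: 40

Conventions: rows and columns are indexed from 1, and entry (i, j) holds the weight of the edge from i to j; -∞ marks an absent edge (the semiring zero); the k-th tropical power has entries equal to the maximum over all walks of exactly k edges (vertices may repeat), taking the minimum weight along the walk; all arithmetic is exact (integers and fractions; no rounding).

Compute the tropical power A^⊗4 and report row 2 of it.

A^⊗2:
  [96, 71, 76, 38, 94]
  [72, 71, 76, 72, 40]
  [74, 80, 67, 72, 74]
  [-∞, 72, 72, 72, 87]
  [74, 40, 71, 76, 71]
A^⊗3:
  [96, 71, 76, 76, 94]
  [74, 72, 71, 76, 72]
  [74, 72, 74, 72, 80]
  [72, 72, 76, 72, 72]
  [74, 76, 71, 72, 74]
A^⊗4:
  [96, 76, 76, 76, 94]
  [74, 76, 72, 72, 74]
  [74, 72, 76, 74, 74]
  [74, 72, 72, 76, 72]
  [74, 72, 74, 72, 76]
Answer: row 2 of A^⊗4 = [74, 76, 72, 72, 74]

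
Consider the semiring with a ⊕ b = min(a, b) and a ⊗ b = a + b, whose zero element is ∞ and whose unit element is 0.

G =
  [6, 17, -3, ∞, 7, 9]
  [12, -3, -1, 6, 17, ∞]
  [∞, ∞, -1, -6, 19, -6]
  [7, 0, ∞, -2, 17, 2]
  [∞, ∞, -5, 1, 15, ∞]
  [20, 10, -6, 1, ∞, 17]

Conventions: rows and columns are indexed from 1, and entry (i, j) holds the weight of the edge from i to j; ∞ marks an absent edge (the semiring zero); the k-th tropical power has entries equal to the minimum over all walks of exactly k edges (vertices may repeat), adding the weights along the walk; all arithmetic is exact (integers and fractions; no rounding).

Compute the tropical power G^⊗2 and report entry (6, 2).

G^⊗2:
  [12, 14, -4, -9, 13, -9]
  [9, -6, -4, -7, 14, -7]
  [1, -6, -12, -8, 11, -7]
  [5, -3, -4, -4, 14, 0]
  [8, 1, -6, -11, 14, -11]
  [8, 1, -7, -12, 13, -12]
Key observation: the optimum is the walk 6->4->2, with weight 1 + 0 = 1.
Optimal value attained by: walk 6->4->2.
Answer: (G^⊗2)[6][2] = 1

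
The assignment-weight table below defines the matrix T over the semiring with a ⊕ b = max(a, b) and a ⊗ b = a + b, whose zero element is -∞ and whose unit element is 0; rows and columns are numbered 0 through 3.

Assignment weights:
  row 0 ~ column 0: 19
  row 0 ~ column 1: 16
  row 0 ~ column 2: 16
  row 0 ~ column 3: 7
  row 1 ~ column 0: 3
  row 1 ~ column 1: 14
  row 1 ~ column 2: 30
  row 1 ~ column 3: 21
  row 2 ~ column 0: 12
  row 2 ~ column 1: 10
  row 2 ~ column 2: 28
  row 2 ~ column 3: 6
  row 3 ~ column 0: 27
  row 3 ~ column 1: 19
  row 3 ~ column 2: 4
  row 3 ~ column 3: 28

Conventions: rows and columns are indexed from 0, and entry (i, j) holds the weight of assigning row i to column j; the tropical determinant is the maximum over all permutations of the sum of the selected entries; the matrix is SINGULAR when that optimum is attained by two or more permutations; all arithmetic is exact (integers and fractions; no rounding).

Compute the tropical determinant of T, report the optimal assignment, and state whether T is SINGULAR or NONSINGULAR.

σ = (0, 1, 2, 3): 19 + 14 + 28 + 28 = 89
σ = (0, 1, 3, 2): 19 + 14 + 6 + 4 = 43
σ = (0, 2, 1, 3): 19 + 30 + 10 + 28 = 87
σ = (0, 2, 3, 1): 19 + 30 + 6 + 19 = 74
σ = (0, 3, 1, 2): 19 + 21 + 10 + 4 = 54
σ = (0, 3, 2, 1): 19 + 21 + 28 + 19 = 87
σ = (1, 0, 2, 3): 16 + 3 + 28 + 28 = 75
σ = (1, 0, 3, 2): 16 + 3 + 6 + 4 = 29
σ = (1, 2, 0, 3): 16 + 30 + 12 + 28 = 86
σ = (1, 2, 3, 0): 16 + 30 + 6 + 27 = 79
σ = (1, 3, 0, 2): 16 + 21 + 12 + 4 = 53
σ = (1, 3, 2, 0): 16 + 21 + 28 + 27 = 92
σ = (2, 0, 1, 3): 16 + 3 + 10 + 28 = 57
σ = (2, 0, 3, 1): 16 + 3 + 6 + 19 = 44
σ = (2, 1, 0, 3): 16 + 14 + 12 + 28 = 70
σ = (2, 1, 3, 0): 16 + 14 + 6 + 27 = 63
σ = (2, 3, 0, 1): 16 + 21 + 12 + 19 = 68
σ = (2, 3, 1, 0): 16 + 21 + 10 + 27 = 74
σ = (3, 0, 1, 2): 7 + 3 + 10 + 4 = 24
σ = (3, 0, 2, 1): 7 + 3 + 28 + 19 = 57
σ = (3, 1, 0, 2): 7 + 14 + 12 + 4 = 37
σ = (3, 1, 2, 0): 7 + 14 + 28 + 27 = 76
σ = (3, 2, 0, 1): 7 + 30 + 12 + 19 = 68
σ = (3, 2, 1, 0): 7 + 30 + 10 + 27 = 74
Optimal value attained by: σ = (1, 3, 2, 0).
Answer: det⊕(T) = 92; verdict: NONSINGULAR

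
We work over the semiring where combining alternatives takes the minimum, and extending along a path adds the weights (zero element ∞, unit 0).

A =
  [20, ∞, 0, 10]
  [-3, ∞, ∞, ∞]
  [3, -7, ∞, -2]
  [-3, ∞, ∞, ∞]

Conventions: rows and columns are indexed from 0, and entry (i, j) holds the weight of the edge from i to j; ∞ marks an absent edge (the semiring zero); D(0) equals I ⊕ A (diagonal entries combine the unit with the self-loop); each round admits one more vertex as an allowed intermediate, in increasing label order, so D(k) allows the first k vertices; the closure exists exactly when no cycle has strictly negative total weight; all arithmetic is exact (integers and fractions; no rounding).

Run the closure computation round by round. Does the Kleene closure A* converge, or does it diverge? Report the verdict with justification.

D(0):
  [0, ∞, 0, 10]
  [-3, 0, ∞, ∞]
  [3, -7, 0, -2]
  [-3, ∞, ∞, 0]
D(1):
  [0, ∞, 0, 10]
  [-3, 0, -3, 7]
  [3, -7, 0, -2]
  [-3, ∞, -3, 0]
Detection: at round 2, diagonal entry (2, 2) turns strictly negative.
Key observation: the cycle 2->1->0->2 has total weight (-7) + (-3) + 0, which is strictly negative.
Answer: DIVERGES — negative cycle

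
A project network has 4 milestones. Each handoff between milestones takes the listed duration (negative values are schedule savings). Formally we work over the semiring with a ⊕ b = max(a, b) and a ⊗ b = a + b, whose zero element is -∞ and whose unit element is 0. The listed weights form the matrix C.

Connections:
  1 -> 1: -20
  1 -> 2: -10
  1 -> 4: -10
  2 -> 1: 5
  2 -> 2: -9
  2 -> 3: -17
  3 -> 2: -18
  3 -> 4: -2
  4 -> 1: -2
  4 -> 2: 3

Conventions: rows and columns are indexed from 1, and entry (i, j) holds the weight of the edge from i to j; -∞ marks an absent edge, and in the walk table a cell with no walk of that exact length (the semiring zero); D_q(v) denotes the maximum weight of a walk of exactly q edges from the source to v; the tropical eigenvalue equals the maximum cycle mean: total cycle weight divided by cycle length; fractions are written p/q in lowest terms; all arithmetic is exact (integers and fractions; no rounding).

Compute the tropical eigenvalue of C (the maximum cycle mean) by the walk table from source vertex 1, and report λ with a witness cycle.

q=0: [0, -∞, -∞, -∞]
q=1: [-20, -10, -∞, -10]
q=2: [-5, -7, -27, -30]
q=3: [-2, -15, -24, -15]
q=4: [-10, -12, -32, -12]
Optimal cycle mean attained by: cycle 1->4->2->1, total (-10) + 3 + 5, length 3.
Answer: λ = -2/3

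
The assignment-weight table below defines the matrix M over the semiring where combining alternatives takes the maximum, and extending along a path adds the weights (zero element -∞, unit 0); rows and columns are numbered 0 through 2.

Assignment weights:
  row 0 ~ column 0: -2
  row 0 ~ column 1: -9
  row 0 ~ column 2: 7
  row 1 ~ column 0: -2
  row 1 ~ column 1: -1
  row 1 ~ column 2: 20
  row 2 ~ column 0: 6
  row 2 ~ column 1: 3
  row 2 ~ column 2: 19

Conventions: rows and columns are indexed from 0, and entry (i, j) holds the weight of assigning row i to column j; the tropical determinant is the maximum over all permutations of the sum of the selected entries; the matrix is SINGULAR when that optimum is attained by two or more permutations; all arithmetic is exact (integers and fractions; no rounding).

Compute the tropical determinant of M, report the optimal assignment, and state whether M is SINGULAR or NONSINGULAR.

σ = (0, 1, 2): (-2) + (-1) + 19 = 16
σ = (0, 2, 1): (-2) + 20 + 3 = 21
σ = (1, 0, 2): (-9) + (-2) + 19 = 8
σ = (1, 2, 0): (-9) + 20 + 6 = 17
σ = (2, 0, 1): 7 + (-2) + 3 = 8
σ = (2, 1, 0): 7 + (-1) + 6 = 12
Optimal value attained by: σ = (0, 2, 1).
Answer: det⊕(M) = 21; verdict: NONSINGULAR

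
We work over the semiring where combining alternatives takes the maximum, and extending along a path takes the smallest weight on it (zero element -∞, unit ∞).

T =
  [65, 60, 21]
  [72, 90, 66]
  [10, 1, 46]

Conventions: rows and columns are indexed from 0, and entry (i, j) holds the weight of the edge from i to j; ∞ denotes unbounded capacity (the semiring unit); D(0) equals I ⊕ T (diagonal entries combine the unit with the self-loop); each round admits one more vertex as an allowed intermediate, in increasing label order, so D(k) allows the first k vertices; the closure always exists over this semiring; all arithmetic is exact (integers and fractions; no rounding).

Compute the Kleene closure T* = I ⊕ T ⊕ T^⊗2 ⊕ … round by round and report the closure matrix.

D(0):
  [∞, 60, 21]
  [72, ∞, 66]
  [10, 1, ∞]
D(1):
  [∞, 60, 21]
  [72, ∞, 66]
  [10, 10, ∞]
D(2):
  [∞, 60, 60]
  [72, ∞, 66]
  [10, 10, ∞]
D(3):
  [∞, 60, 60]
  [72, ∞, 66]
  [10, 10, ∞]
Answer: T* = [[∞, 60, 60], [72, ∞, 66], [10, 10, ∞]]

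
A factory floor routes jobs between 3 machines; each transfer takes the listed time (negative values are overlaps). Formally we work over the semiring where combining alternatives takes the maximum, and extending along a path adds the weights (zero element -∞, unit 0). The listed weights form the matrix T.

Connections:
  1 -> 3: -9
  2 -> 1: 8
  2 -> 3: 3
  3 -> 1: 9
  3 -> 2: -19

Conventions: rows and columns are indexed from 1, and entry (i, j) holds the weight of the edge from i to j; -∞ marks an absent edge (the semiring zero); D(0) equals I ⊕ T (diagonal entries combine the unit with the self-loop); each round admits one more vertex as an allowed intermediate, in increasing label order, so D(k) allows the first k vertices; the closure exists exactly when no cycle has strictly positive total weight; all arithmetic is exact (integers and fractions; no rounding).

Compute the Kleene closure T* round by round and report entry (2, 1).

D(0):
  [0, -∞, -9]
  [8, 0, 3]
  [9, -19, 0]
D(1):
  [0, -∞, -9]
  [8, 0, 3]
  [9, -19, 0]
D(2):
  [0, -∞, -9]
  [8, 0, 3]
  [9, -19, 0]
D(3):
  [0, -28, -9]
  [12, 0, 3]
  [9, -19, 0]
Answer: T*[2][1] = 12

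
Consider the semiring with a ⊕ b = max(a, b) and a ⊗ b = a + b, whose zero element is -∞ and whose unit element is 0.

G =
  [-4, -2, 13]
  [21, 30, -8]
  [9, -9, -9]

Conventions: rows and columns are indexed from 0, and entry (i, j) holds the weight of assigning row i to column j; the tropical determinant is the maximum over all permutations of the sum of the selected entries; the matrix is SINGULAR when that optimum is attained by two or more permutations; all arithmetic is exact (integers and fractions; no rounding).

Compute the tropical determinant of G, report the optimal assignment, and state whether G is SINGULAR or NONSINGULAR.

σ = (0, 1, 2): (-4) + 30 + (-9) = 17
σ = (0, 2, 1): (-4) + (-8) + (-9) = -21
σ = (1, 0, 2): (-2) + 21 + (-9) = 10
σ = (1, 2, 0): (-2) + (-8) + 9 = -1
σ = (2, 0, 1): 13 + 21 + (-9) = 25
σ = (2, 1, 0): 13 + 30 + 9 = 52
Optimal value attained by: σ = (2, 1, 0).
Answer: det⊕(G) = 52; verdict: NONSINGULAR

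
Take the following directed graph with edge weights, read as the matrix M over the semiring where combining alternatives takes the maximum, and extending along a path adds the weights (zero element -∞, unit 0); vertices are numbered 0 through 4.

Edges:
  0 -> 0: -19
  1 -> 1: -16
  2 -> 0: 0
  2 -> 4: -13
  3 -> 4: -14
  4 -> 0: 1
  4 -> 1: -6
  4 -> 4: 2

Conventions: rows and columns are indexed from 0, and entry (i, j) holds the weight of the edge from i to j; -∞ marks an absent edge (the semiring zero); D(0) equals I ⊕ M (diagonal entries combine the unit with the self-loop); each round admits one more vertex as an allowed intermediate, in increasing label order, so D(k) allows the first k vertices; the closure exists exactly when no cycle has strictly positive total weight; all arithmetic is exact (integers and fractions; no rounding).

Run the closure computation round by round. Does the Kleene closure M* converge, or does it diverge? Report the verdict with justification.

Detection: at round 0, diagonal entry (4, 4) turns strictly positive.
Key observation: the cycle 4->4 has total weight 2, which is strictly positive.
Answer: DIVERGES — positive cycle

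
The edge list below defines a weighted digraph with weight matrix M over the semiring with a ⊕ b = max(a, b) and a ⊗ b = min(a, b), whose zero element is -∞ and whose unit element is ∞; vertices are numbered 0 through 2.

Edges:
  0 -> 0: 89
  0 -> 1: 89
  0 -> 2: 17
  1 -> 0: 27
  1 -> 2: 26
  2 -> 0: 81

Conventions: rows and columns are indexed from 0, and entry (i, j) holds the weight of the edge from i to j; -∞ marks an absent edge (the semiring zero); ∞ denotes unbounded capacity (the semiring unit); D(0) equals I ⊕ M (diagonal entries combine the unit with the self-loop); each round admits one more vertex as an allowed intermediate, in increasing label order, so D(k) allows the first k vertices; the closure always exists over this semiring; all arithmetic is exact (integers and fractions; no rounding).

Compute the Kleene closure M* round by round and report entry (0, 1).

D(0):
  [∞, 89, 17]
  [27, ∞, 26]
  [81, -∞, ∞]
D(1):
  [∞, 89, 17]
  [27, ∞, 26]
  [81, 81, ∞]
D(2):
  [∞, 89, 26]
  [27, ∞, 26]
  [81, 81, ∞]
D(3):
  [∞, 89, 26]
  [27, ∞, 26]
  [81, 81, ∞]
Answer: M*[0][1] = 89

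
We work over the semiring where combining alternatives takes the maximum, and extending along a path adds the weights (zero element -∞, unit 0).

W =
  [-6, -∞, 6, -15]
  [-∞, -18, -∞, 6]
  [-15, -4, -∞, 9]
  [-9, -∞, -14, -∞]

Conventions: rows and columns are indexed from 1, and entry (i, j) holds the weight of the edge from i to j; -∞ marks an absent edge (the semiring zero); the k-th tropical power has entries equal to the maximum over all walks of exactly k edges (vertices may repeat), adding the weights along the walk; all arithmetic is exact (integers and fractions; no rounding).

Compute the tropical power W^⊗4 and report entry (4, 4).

W^⊗2:
  [-9, 2, 0, 15]
  [-3, -36, -8, -12]
  [0, -22, -5, 2]
  [-15, -18, -3, -5]
W^⊗3:
  [6, -4, 1, 9]
  [-9, -12, 3, 1]
  [-6, -9, 6, 4]
  [-14, -7, -9, 6]
W^⊗4:
  [0, -3, 12, 10]
  [-8, -1, -3, 12]
  [-5, 2, 0, 15]
  [-3, -13, -8, 0]
Key observation: the optimum is the walk 4->1->1->3->4, with weight (-9) + (-6) + 6 + 9 = 0.
Optimal value attained by: walk 4->1->1->3->4.
Answer: (W^⊗4)[4][4] = 0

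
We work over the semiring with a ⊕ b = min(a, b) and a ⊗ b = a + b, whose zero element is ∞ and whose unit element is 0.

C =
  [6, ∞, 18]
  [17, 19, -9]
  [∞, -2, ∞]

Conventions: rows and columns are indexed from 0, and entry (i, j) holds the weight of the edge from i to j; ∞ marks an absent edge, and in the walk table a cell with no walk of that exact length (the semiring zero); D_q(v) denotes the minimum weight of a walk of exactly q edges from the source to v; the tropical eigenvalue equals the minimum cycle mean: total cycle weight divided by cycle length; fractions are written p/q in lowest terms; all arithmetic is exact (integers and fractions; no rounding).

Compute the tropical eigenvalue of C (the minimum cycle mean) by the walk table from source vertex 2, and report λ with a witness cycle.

q=0: [∞, ∞, 0]
q=1: [∞, -2, ∞]
q=2: [15, 17, -11]
q=3: [21, -13, 8]
Optimal cycle mean attained by: cycle 1->2->1, total (-9) + (-2), length 2.
Answer: λ = -11/2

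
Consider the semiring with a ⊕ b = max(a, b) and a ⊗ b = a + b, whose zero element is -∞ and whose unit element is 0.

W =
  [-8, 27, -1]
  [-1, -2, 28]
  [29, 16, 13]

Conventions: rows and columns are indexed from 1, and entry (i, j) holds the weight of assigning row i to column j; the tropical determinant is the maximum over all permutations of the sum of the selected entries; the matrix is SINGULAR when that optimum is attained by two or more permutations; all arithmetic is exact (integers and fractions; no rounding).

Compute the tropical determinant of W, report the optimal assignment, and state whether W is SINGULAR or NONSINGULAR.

σ = (1, 2, 3): (-8) + (-2) + 13 = 3
σ = (1, 3, 2): (-8) + 28 + 16 = 36
σ = (2, 1, 3): 27 + (-1) + 13 = 39
σ = (2, 3, 1): 27 + 28 + 29 = 84
σ = (3, 1, 2): (-1) + (-1) + 16 = 14
σ = (3, 2, 1): (-1) + (-2) + 29 = 26
Optimal value attained by: σ = (2, 3, 1).
Answer: det⊕(W) = 84; verdict: NONSINGULAR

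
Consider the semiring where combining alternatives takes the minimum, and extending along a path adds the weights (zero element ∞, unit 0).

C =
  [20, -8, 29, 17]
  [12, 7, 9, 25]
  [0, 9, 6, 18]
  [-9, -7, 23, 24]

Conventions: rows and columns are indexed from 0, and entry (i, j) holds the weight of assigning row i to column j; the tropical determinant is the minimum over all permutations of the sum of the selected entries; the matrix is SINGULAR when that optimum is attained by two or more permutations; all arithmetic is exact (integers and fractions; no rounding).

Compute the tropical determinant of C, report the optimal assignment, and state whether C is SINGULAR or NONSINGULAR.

σ = (0, 1, 2, 3): 20 + 7 + 6 + 24 = 57
σ = (0, 1, 3, 2): 20 + 7 + 18 + 23 = 68
σ = (0, 2, 1, 3): 20 + 9 + 9 + 24 = 62
σ = (0, 2, 3, 1): 20 + 9 + 18 + (-7) = 40
σ = (0, 3, 1, 2): 20 + 25 + 9 + 23 = 77
σ = (0, 3, 2, 1): 20 + 25 + 6 + (-7) = 44
σ = (1, 0, 2, 3): (-8) + 12 + 6 + 24 = 34
σ = (1, 0, 3, 2): (-8) + 12 + 18 + 23 = 45
σ = (1, 2, 0, 3): (-8) + 9 + 0 + 24 = 25
σ = (1, 2, 3, 0): (-8) + 9 + 18 + (-9) = 10
σ = (1, 3, 0, 2): (-8) + 25 + 0 + 23 = 40
σ = (1, 3, 2, 0): (-8) + 25 + 6 + (-9) = 14
σ = (2, 0, 1, 3): 29 + 12 + 9 + 24 = 74
σ = (2, 0, 3, 1): 29 + 12 + 18 + (-7) = 52
σ = (2, 1, 0, 3): 29 + 7 + 0 + 24 = 60
σ = (2, 1, 3, 0): 29 + 7 + 18 + (-9) = 45
σ = (2, 3, 0, 1): 29 + 25 + 0 + (-7) = 47
σ = (2, 3, 1, 0): 29 + 25 + 9 + (-9) = 54
σ = (3, 0, 1, 2): 17 + 12 + 9 + 23 = 61
σ = (3, 0, 2, 1): 17 + 12 + 6 + (-7) = 28
σ = (3, 1, 0, 2): 17 + 7 + 0 + 23 = 47
σ = (3, 1, 2, 0): 17 + 7 + 6 + (-9) = 21
σ = (3, 2, 0, 1): 17 + 9 + 0 + (-7) = 19
σ = (3, 2, 1, 0): 17 + 9 + 9 + (-9) = 26
Optimal value attained by: σ = (1, 2, 3, 0).
Answer: det⊕(C) = 10; verdict: NONSINGULAR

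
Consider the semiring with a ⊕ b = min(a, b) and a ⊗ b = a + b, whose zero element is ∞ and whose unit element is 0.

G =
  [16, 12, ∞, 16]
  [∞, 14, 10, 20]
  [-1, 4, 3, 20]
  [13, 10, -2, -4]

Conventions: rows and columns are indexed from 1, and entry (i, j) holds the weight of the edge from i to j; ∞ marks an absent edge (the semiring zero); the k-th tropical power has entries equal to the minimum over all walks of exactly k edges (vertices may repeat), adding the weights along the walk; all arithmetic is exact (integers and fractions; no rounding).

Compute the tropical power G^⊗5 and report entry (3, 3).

G^⊗2:
  [29, 26, 14, 12]
  [9, 14, 13, 16]
  [2, 7, 6, 15]
  [-3, 2, -6, -8]
G^⊗3:
  [13, 18, 10, 8]
  [12, 17, 14, 12]
  [5, 10, 9, 11]
  [-7, -2, -10, -12]
G^⊗4:
  [9, 14, 6, 4]
  [13, 18, 10, 8]
  [8, 13, 9, 7]
  [-11, -6, -14, -16]
G^⊗5:
  [5, 10, 2, 0]
  [9, 14, 6, 4]
  [8, 13, 5, 3]
  [-15, -10, -18, -20]
Key observation: the optimum is the walk 3->1->4->4->4->3, with weight (-1) + 16 + (-4) + (-4) + (-2) = 5.
Optimal value attained by: walk 3->1->4->4->4->3.
Answer: (G^⊗5)[3][3] = 5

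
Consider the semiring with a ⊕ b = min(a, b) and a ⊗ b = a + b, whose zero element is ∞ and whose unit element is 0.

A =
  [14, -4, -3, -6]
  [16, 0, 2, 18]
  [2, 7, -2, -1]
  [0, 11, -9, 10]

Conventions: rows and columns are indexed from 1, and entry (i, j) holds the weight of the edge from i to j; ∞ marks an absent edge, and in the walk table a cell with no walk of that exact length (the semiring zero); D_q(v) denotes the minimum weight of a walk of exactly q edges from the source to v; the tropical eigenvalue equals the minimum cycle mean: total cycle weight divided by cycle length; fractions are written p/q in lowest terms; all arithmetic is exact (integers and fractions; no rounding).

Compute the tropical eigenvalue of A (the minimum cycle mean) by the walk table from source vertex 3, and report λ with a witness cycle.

q=0: [∞, ∞, 0, ∞]
q=1: [2, 7, -2, -1]
q=2: [-1, -2, -10, -4]
q=3: [-8, -5, -13, -11]
q=4: [-11, -12, -20, -14]
Optimal cycle mean attained by: cycle 3->4->3, total (-1) + (-9), length 2.
Answer: λ = -5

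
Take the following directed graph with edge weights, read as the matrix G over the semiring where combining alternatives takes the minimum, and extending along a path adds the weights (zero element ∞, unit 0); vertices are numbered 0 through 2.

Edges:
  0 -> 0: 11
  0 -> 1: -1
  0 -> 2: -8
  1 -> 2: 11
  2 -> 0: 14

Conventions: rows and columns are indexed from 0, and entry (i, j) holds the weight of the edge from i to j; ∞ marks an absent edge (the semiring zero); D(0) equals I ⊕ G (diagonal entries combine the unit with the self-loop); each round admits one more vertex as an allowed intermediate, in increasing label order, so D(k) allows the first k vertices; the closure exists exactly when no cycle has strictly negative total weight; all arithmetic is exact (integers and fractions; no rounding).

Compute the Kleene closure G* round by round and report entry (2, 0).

D(0):
  [0, -1, -8]
  [∞, 0, 11]
  [14, ∞, 0]
D(1):
  [0, -1, -8]
  [∞, 0, 11]
  [14, 13, 0]
D(2):
  [0, -1, -8]
  [∞, 0, 11]
  [14, 13, 0]
D(3):
  [0, -1, -8]
  [25, 0, 11]
  [14, 13, 0]
Answer: G*[2][0] = 14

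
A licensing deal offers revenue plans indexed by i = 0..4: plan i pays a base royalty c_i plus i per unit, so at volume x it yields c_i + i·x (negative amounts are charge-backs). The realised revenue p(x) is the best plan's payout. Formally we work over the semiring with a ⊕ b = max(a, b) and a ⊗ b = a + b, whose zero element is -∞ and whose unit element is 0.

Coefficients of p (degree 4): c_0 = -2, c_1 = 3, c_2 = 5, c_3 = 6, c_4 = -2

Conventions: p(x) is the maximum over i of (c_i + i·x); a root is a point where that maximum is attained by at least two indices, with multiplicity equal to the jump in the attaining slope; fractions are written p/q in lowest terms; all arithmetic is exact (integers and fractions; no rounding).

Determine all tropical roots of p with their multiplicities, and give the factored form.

hull edge (i=0, c=-2) to (i=1, c=3): slope 5, span 1
hull edge (i=1, c=3) to (i=2, c=5): slope 2, span 1
hull edge (i=2, c=5) to (i=3, c=6): slope 1, span 1
hull edge (i=3, c=6) to (i=4, c=-2): slope -8, span 1
Factored form: p(x) = -2 ⊗ (x ⊕ (-5)) ⊗ (x ⊕ (-2)) ⊗ (x ⊕ (-1)) ⊗ (x ⊕ 8)
Answer: roots = -5 (mult 1), -2 (mult 1), -1 (mult 1), 8 (mult 1)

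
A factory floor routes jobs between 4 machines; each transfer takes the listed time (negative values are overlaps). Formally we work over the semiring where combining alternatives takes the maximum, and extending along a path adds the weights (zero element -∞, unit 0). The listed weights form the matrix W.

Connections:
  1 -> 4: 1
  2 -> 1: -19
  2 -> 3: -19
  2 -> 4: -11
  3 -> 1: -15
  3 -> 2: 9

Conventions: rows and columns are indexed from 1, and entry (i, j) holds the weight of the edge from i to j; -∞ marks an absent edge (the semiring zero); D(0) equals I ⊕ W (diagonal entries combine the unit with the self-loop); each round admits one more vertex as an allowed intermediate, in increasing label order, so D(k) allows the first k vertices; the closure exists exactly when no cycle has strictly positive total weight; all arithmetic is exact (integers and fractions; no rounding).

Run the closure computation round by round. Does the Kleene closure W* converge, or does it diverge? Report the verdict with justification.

D(0):
  [0, -∞, -∞, 1]
  [-19, 0, -19, -11]
  [-15, 9, 0, -∞]
  [-∞, -∞, -∞, 0]
D(1):
  [0, -∞, -∞, 1]
  [-19, 0, -19, -11]
  [-15, 9, 0, -14]
  [-∞, -∞, -∞, 0]
D(2):
  [0, -∞, -∞, 1]
  [-19, 0, -19, -11]
  [-10, 9, 0, -2]
  [-∞, -∞, -∞, 0]
D(3):
  [0, -∞, -∞, 1]
  [-19, 0, -19, -11]
  [-10, 9, 0, -2]
  [-∞, -∞, -∞, 0]
D(4):
  [0, -∞, -∞, 1]
  [-19, 0, -19, -11]
  [-10, 9, 0, -2]
  [-∞, -∞, -∞, 0]
Key observation: every diagonal entry stays at the unit through all rounds, so no improving cycle exists.
Answer: CONVERGES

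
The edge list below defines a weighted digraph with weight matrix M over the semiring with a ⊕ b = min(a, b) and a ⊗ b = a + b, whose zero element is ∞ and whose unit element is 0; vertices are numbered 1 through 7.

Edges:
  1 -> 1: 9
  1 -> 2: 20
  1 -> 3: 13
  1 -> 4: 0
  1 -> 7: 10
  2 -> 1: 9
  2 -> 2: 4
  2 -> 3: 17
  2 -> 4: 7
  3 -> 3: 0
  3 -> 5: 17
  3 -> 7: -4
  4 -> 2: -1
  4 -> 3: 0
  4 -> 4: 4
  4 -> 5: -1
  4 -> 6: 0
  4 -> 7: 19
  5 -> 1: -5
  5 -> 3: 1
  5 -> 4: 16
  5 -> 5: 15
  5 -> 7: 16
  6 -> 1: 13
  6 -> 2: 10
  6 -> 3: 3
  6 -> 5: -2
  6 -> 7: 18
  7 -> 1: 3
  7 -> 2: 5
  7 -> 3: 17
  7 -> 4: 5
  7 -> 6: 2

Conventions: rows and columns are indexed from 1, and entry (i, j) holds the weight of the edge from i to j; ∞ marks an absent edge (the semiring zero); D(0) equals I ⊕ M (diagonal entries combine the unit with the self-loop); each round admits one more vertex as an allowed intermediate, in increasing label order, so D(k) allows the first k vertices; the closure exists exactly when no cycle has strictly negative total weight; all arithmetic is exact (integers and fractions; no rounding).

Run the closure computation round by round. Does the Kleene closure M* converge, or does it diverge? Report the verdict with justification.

D(0):
  [0, 20, 13, 0, ∞, ∞, 10]
  [9, 0, 17, 7, ∞, ∞, ∞]
  [∞, ∞, 0, ∞, 17, ∞, -4]
  [∞, -1, 0, 0, -1, 0, 19]
  [-5, ∞, 1, 16, 0, ∞, 16]
  [13, 10, 3, ∞, -2, 0, 18]
  [3, 5, 17, 5, ∞, 2, 0]
D(1):
  [0, 20, 13, 0, ∞, ∞, 10]
  [9, 0, 17, 7, ∞, ∞, 19]
  [∞, ∞, 0, ∞, 17, ∞, -4]
  [∞, -1, 0, 0, -1, 0, 19]
  [-5, 15, 1, -5, 0, ∞, 5]
  [13, 10, 3, 13, -2, 0, 18]
  [3, 5, 16, 3, ∞, 2, 0]
D(2):
  [0, 20, 13, 0, ∞, ∞, 10]
  [9, 0, 17, 7, ∞, ∞, 19]
  [∞, ∞, 0, ∞, 17, ∞, -4]
  [8, -1, 0, 0, -1, 0, 18]
  [-5, 15, 1, -5, 0, ∞, 5]
  [13, 10, 3, 13, -2, 0, 18]
  [3, 5, 16, 3, ∞, 2, 0]
D(3):
  [0, 20, 13, 0, 30, ∞, 9]
  [9, 0, 17, 7, 34, ∞, 13]
  [∞, ∞, 0, ∞, 17, ∞, -4]
  [8, -1, 0, 0, -1, 0, -4]
  [-5, 15, 1, -5, 0, ∞, -3]
  [13, 10, 3, 13, -2, 0, -1]
  [3, 5, 16, 3, 33, 2, 0]
Detection: at round 4, diagonal entry (5, 5) turns strictly negative.
Key observation: the cycle 5->1->4->5 has total weight (-5) + 0 + (-1), which is strictly negative.
Answer: DIVERGES — negative cycle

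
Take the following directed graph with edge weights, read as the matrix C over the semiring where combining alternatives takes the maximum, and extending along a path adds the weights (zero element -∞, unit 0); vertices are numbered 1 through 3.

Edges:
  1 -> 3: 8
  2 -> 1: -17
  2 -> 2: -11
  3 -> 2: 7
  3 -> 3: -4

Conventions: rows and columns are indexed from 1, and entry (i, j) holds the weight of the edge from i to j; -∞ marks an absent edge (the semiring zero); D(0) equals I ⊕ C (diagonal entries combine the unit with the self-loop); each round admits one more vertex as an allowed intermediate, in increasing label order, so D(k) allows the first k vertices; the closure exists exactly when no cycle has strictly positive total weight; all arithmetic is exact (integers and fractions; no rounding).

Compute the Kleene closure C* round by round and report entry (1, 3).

D(0):
  [0, -∞, 8]
  [-17, 0, -∞]
  [-∞, 7, 0]
D(1):
  [0, -∞, 8]
  [-17, 0, -9]
  [-∞, 7, 0]
D(2):
  [0, -∞, 8]
  [-17, 0, -9]
  [-10, 7, 0]
D(3):
  [0, 15, 8]
  [-17, 0, -9]
  [-10, 7, 0]
Answer: C*[1][3] = 8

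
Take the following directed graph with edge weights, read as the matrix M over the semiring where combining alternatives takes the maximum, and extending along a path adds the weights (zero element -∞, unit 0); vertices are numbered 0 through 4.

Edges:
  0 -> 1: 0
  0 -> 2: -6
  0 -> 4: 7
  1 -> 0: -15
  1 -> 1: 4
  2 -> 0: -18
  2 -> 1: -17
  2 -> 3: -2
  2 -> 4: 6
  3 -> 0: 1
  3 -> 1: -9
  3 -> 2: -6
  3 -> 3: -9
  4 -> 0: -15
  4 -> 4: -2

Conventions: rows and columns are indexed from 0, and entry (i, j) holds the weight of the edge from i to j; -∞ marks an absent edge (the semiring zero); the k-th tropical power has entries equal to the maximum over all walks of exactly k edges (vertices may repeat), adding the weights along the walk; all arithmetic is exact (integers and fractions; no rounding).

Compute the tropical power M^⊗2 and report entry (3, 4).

M^⊗2:
  [-8, 4, -∞, -8, 5]
  [-11, 8, -21, -∞, -8]
  [-1, -11, -8, -11, 4]
  [-8, 1, -5, -8, 8]
  [-17, -15, -21, -∞, -4]
Key observation: the optimum is the walk 3->0->4, with weight 1 + 7 = 8.
Optimal value attained by: walk 3->0->4.
Answer: (M^⊗2)[3][4] = 8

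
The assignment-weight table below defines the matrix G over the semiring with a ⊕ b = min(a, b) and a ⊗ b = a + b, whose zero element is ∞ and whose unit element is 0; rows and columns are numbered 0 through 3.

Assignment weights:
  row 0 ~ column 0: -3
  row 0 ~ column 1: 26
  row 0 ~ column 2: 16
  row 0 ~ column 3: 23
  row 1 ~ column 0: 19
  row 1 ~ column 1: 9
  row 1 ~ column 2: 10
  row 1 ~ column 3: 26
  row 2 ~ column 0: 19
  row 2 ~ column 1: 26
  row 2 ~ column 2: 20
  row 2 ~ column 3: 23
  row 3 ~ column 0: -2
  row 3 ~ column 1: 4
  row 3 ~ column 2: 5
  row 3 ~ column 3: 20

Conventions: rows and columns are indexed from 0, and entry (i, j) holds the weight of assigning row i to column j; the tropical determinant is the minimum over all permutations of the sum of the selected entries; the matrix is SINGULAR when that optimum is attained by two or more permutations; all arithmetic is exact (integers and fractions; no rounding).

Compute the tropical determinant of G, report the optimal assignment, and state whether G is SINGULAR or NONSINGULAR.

σ = (0, 1, 2, 3): (-3) + 9 + 20 + 20 = 46
σ = (0, 1, 3, 2): (-3) + 9 + 23 + 5 = 34
σ = (0, 2, 1, 3): (-3) + 10 + 26 + 20 = 53
σ = (0, 2, 3, 1): (-3) + 10 + 23 + 4 = 34
σ = (0, 3, 1, 2): (-3) + 26 + 26 + 5 = 54
σ = (0, 3, 2, 1): (-3) + 26 + 20 + 4 = 47
σ = (1, 0, 2, 3): 26 + 19 + 20 + 20 = 85
σ = (1, 0, 3, 2): 26 + 19 + 23 + 5 = 73
σ = (1, 2, 0, 3): 26 + 10 + 19 + 20 = 75
σ = (1, 2, 3, 0): 26 + 10 + 23 + (-2) = 57
σ = (1, 3, 0, 2): 26 + 26 + 19 + 5 = 76
σ = (1, 3, 2, 0): 26 + 26 + 20 + (-2) = 70
σ = (2, 0, 1, 3): 16 + 19 + 26 + 20 = 81
σ = (2, 0, 3, 1): 16 + 19 + 23 + 4 = 62
σ = (2, 1, 0, 3): 16 + 9 + 19 + 20 = 64
σ = (2, 1, 3, 0): 16 + 9 + 23 + (-2) = 46
σ = (2, 3, 0, 1): 16 + 26 + 19 + 4 = 65
σ = (2, 3, 1, 0): 16 + 26 + 26 + (-2) = 66
σ = (3, 0, 1, 2): 23 + 19 + 26 + 5 = 73
σ = (3, 0, 2, 1): 23 + 19 + 20 + 4 = 66
σ = (3, 1, 0, 2): 23 + 9 + 19 + 5 = 56
σ = (3, 1, 2, 0): 23 + 9 + 20 + (-2) = 50
σ = (3, 2, 0, 1): 23 + 10 + 19 + 4 = 56
σ = (3, 2, 1, 0): 23 + 10 + 26 + (-2) = 57
Optimal value attained by: σ = (0, 1, 3, 2).
Answer: det⊕(G) = 34; verdict: SINGULAR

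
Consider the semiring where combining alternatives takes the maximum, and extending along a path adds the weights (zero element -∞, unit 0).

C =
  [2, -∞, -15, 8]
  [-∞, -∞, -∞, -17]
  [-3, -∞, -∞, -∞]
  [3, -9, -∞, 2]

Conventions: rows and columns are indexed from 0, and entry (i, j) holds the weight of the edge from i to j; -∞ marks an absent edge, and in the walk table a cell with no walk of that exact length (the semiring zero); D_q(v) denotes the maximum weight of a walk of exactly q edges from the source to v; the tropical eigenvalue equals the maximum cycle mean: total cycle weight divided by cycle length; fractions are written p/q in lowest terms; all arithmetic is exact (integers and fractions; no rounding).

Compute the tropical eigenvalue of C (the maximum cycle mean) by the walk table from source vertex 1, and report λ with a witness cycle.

q=0: [-∞, 0, -∞, -∞]
q=1: [-∞, -∞, -∞, -17]
q=2: [-14, -26, -∞, -15]
q=3: [-12, -24, -29, -6]
q=4: [-3, -15, -27, -4]
Optimal cycle mean attained by: cycle 0->3->0, total 8 + 3, length 2.
Answer: λ = 11/2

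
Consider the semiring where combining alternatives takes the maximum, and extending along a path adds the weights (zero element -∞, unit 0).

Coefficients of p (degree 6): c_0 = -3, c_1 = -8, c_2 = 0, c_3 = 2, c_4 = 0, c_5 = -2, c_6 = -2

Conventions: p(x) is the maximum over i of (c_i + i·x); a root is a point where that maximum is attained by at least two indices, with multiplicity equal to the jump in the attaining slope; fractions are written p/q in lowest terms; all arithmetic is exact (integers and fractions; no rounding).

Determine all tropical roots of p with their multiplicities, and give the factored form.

hull edge (i=0, c=-3) to (i=3, c=2): slope 5/3, span 3
hull edge (i=3, c=2) to (i=6, c=-2): slope -4/3, span 3
Factored form: p(x) = -2 ⊗ (x ⊕ (-5/3)) ⊗ (x ⊕ (-5/3)) ⊗ (x ⊕ (-5/3)) ⊗ (x ⊕ 4/3) ⊗ (x ⊕ 4/3) ⊗ (x ⊕ 4/3)
Answer: roots = -5/3 (mult 3), 4/3 (mult 3)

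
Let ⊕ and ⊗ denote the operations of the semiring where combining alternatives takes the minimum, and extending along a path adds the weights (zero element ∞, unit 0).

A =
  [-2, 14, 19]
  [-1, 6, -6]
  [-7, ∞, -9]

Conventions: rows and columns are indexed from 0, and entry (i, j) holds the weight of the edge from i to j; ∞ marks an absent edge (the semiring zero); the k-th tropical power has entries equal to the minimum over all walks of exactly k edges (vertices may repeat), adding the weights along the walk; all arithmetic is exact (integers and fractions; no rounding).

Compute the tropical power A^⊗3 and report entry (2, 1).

A^⊗2:
  [-4, 12, 8]
  [-13, 12, -15]
  [-16, 7, -18]
A^⊗3:
  [-6, 10, -1]
  [-22, 1, -24]
  [-25, -2, -27]
Key observation: the optimum is the walk 2->2->0->1, with weight (-9) + (-7) + 14 = -2.
Optimal value attained by: walk 2->2->0->1.
Answer: (A^⊗3)[2][1] = -2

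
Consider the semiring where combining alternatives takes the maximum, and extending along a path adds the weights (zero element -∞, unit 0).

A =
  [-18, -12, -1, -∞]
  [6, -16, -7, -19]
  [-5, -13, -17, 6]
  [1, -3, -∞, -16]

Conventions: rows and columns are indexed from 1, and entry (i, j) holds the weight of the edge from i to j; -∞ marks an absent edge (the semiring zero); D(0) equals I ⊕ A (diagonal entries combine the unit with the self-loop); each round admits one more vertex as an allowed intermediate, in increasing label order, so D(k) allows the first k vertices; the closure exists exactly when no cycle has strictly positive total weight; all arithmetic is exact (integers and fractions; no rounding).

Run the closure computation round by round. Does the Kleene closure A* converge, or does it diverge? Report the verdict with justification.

D(0):
  [0, -12, -1, -∞]
  [6, 0, -7, -19]
  [-5, -13, 0, 6]
  [1, -3, -∞, 0]
D(1):
  [0, -12, -1, -∞]
  [6, 0, 5, -19]
  [-5, -13, 0, 6]
  [1, -3, 0, 0]
D(2):
  [0, -12, -1, -31]
  [6, 0, 5, -19]
  [-5, -13, 0, 6]
  [3, -3, 2, 0]
Detection: at round 3, diagonal entry (4, 4) turns strictly positive.
Key observation: the cycle 4->1->3->4 has total weight 1 + (-1) + 6, which is strictly positive.
Answer: DIVERGES — positive cycle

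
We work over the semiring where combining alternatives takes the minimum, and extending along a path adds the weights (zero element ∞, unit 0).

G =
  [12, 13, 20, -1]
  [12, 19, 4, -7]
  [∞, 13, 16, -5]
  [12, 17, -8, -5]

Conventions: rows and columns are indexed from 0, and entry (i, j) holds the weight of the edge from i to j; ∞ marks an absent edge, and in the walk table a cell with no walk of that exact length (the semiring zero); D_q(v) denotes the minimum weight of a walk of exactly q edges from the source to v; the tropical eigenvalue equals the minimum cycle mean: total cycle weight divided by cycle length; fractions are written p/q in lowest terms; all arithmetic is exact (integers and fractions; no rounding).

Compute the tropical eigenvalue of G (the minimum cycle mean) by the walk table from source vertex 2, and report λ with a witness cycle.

q=0: [∞, ∞, 0, ∞]
q=1: [∞, 13, 16, -5]
q=2: [7, 12, -13, -10]
q=3: [2, 0, -18, -18]
q=4: [-6, -5, -26, -23]
Optimal cycle mean attained by: cycle 2->3->2, total (-5) + (-8), length 2.
Answer: λ = -13/2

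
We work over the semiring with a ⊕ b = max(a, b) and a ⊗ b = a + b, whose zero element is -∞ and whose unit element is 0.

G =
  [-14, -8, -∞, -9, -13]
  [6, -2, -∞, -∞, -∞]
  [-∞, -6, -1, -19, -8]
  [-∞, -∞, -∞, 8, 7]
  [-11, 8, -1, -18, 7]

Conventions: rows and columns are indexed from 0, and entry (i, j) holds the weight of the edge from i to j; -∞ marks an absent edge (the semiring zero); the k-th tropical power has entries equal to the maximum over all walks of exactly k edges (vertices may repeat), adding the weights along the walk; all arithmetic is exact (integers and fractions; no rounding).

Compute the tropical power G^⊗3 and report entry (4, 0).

G^⊗2:
  [-2, -5, -14, -1, -2]
  [4, -2, -∞, -3, -7]
  [0, 0, -2, -11, -1]
  [-4, 15, 6, 16, 15]
  [14, 15, 6, -10, 14]
G^⊗3:
  [1, 6, -3, 7, 6]
  [4, 1, -8, 5, 4]
  [6, 7, -2, -3, 6]
  [21, 23, 14, 24, 23]
  [21, 22, 13, 5, 21]
Key observation: the optimum is the walk 4->4->1->0, with weight 7 + 8 + 6 = 21.
Optimal value attained by: walk 4->4->1->0.
Answer: (G^⊗3)[4][0] = 21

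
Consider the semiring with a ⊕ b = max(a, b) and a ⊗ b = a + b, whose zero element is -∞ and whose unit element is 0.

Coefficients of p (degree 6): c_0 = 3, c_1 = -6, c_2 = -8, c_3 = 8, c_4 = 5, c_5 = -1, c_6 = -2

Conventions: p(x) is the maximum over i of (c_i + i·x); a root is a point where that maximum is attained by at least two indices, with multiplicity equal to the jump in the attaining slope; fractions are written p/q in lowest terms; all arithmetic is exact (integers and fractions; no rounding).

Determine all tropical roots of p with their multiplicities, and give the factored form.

hull edge (i=0, c=3) to (i=3, c=8): slope 5/3, span 3
hull edge (i=3, c=8) to (i=4, c=5): slope -3, span 1
hull edge (i=4, c=5) to (i=6, c=-2): slope -7/2, span 2
Factored form: p(x) = -2 ⊗ (x ⊕ (-5/3)) ⊗ (x ⊕ (-5/3)) ⊗ (x ⊕ (-5/3)) ⊗ (x ⊕ 3) ⊗ (x ⊕ 7/2) ⊗ (x ⊕ 7/2)
Answer: roots = -5/3 (mult 3), 3 (mult 1), 7/2 (mult 2)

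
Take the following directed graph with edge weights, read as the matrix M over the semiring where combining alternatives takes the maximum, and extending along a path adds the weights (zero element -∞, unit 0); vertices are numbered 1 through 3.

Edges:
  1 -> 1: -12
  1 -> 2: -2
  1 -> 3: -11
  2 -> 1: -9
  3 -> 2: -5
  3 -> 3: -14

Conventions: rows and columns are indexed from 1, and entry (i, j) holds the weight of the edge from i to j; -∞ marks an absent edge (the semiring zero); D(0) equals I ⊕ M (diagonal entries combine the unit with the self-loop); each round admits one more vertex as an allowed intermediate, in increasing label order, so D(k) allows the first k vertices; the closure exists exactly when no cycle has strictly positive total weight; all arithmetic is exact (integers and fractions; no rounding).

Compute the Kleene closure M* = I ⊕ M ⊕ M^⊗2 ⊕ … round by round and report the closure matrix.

D(0):
  [0, -2, -11]
  [-9, 0, -∞]
  [-∞, -5, 0]
D(1):
  [0, -2, -11]
  [-9, 0, -20]
  [-∞, -5, 0]
D(2):
  [0, -2, -11]
  [-9, 0, -20]
  [-14, -5, 0]
D(3):
  [0, -2, -11]
  [-9, 0, -20]
  [-14, -5, 0]
Answer: M* = [[0, -2, -11], [-9, 0, -20], [-14, -5, 0]]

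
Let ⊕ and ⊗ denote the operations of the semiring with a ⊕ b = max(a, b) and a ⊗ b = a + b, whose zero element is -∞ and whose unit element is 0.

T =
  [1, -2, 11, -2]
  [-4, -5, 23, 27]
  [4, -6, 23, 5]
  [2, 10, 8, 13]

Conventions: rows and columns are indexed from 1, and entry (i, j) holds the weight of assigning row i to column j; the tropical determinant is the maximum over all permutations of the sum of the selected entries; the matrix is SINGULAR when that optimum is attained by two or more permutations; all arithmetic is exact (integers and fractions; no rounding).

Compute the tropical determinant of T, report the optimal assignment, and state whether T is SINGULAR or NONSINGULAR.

σ = (1, 2, 3, 4): 1 + (-5) + 23 + 13 = 32
σ = (1, 2, 4, 3): 1 + (-5) + 5 + 8 = 9
σ = (1, 3, 2, 4): 1 + 23 + (-6) + 13 = 31
σ = (1, 3, 4, 2): 1 + 23 + 5 + 10 = 39
σ = (1, 4, 2, 3): 1 + 27 + (-6) + 8 = 30
σ = (1, 4, 3, 2): 1 + 27 + 23 + 10 = 61
σ = (2, 1, 3, 4): (-2) + (-4) + 23 + 13 = 30
σ = (2, 1, 4, 3): (-2) + (-4) + 5 + 8 = 7
σ = (2, 3, 1, 4): (-2) + 23 + 4 + 13 = 38
σ = (2, 3, 4, 1): (-2) + 23 + 5 + 2 = 28
σ = (2, 4, 1, 3): (-2) + 27 + 4 + 8 = 37
σ = (2, 4, 3, 1): (-2) + 27 + 23 + 2 = 50
σ = (3, 1, 2, 4): 11 + (-4) + (-6) + 13 = 14
σ = (3, 1, 4, 2): 11 + (-4) + 5 + 10 = 22
σ = (3, 2, 1, 4): 11 + (-5) + 4 + 13 = 23
σ = (3, 2, 4, 1): 11 + (-5) + 5 + 2 = 13
σ = (3, 4, 1, 2): 11 + 27 + 4 + 10 = 52
σ = (3, 4, 2, 1): 11 + 27 + (-6) + 2 = 34
σ = (4, 1, 2, 3): (-2) + (-4) + (-6) + 8 = -4
σ = (4, 1, 3, 2): (-2) + (-4) + 23 + 10 = 27
σ = (4, 2, 1, 3): (-2) + (-5) + 4 + 8 = 5
σ = (4, 2, 3, 1): (-2) + (-5) + 23 + 2 = 18
σ = (4, 3, 1, 2): (-2) + 23 + 4 + 10 = 35
σ = (4, 3, 2, 1): (-2) + 23 + (-6) + 2 = 17
Optimal value attained by: σ = (1, 4, 3, 2).
Answer: det⊕(T) = 61; verdict: NONSINGULAR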